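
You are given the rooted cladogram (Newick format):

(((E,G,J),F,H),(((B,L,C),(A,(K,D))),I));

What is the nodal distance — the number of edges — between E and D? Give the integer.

8

The MRCA of E and D is the root of the tree.
From E up to that node: 3 branches. From D up to the same node: 5 branches. Total: 3 + 5 = 8.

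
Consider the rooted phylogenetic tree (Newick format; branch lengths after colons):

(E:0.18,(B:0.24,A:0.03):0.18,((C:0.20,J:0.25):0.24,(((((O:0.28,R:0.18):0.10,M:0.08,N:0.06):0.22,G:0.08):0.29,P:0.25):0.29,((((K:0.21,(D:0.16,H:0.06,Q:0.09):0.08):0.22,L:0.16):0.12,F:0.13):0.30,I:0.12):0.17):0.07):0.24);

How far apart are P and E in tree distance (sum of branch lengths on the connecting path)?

The path runs P → … → MRCA → … → E; the MRCA is the root of the tree.
Branch lengths along that path: 0.25 + 0.29 + 0.07 + 0.24 + 0.18 = 1.03.

1.03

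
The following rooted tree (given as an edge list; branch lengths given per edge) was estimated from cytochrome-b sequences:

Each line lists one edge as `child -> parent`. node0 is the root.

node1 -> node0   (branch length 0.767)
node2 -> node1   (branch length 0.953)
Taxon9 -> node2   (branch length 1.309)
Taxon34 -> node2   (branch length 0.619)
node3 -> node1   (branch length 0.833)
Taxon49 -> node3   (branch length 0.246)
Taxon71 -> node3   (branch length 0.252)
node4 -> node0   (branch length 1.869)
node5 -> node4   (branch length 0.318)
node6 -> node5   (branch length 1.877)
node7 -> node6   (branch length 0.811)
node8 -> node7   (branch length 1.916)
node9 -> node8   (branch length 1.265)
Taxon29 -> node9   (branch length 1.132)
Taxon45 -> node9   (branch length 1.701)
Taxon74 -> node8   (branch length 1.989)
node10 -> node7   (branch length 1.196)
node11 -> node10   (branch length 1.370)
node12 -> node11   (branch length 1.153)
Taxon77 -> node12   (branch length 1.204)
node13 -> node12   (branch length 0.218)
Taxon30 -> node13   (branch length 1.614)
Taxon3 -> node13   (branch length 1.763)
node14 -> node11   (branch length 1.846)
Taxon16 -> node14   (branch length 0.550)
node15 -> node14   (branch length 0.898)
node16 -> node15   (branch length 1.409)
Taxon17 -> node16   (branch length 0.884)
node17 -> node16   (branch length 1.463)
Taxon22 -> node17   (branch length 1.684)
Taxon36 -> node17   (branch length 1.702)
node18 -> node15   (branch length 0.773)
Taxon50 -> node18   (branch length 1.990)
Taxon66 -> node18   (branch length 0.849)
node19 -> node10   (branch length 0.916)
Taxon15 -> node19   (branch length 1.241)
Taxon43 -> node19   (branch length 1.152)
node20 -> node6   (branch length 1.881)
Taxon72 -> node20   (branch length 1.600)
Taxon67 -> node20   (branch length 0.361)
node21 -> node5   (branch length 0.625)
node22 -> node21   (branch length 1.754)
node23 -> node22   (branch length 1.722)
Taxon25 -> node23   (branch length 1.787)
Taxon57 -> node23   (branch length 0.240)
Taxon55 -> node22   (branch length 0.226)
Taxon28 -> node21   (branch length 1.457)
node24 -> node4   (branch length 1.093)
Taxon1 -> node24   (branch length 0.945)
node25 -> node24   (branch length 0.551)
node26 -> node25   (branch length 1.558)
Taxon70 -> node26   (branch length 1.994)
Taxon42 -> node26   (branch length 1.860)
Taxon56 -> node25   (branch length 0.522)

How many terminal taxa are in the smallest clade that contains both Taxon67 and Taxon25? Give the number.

The MRCA of Taxon67 and Taxon25 is the node subtending (((((Taxon29,Taxon45),Taxon74),(((Taxon77,(Taxon30,Taxon3)),(Taxon16,((Taxon17,(Taxon22,Taxon36)),(Taxon50,Taxon66)))),(Taxon15,Taxon43))),(Taxon72,Taxon67)),(((Taxon25,Taxon57),Taxon55),Taxon28)).
That clade contains 20 terminal taxa: Taxon15, Taxon16, Taxon17, Taxon22, Taxon25, Taxon28, Taxon29, Taxon3, Taxon30, Taxon36, Taxon43, Taxon45, Taxon50, Taxon55, Taxon57, Taxon66, Taxon67, Taxon72, Taxon74, Taxon77.

20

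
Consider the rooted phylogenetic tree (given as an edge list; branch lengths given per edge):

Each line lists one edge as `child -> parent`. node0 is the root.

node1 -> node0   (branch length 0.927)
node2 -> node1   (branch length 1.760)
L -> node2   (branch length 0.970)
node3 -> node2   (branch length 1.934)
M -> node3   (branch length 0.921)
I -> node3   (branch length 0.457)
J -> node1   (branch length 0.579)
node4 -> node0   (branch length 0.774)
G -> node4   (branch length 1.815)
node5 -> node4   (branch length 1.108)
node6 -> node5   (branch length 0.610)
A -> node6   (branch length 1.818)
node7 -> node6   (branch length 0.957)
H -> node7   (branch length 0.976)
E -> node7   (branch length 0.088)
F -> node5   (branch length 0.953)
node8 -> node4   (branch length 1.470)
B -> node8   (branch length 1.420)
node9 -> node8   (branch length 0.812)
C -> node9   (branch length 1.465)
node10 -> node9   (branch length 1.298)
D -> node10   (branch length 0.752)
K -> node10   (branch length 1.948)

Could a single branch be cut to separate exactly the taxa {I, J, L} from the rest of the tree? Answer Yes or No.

No

The MRCA of the listed taxa subtends ((L,(M,I)),J).
That clade also contains M, which is not in the proposed group, so the group is not monophyletic.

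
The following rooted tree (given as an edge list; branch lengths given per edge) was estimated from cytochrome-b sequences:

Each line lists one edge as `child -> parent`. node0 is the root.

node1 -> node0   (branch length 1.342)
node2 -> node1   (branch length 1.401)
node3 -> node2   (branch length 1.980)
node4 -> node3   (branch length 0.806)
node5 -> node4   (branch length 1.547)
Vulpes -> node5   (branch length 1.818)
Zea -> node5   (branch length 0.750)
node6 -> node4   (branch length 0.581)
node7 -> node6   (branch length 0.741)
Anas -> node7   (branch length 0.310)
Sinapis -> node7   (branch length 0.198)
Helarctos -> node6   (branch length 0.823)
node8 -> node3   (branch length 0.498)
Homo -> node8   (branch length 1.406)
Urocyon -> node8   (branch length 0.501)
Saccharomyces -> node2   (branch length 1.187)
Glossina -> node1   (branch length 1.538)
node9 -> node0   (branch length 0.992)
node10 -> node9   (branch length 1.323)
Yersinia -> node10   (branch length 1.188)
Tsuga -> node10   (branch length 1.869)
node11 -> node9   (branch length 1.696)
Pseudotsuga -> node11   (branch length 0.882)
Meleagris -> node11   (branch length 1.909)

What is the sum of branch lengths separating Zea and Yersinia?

The path runs Zea → … → MRCA → … → Yersinia; the MRCA is the root of the tree.
Branch lengths along that path: 0.750 + 1.547 + 0.806 + 1.980 + 1.401 + 1.342 + 0.992 + 1.323 + 1.188 = 11.329.

11.329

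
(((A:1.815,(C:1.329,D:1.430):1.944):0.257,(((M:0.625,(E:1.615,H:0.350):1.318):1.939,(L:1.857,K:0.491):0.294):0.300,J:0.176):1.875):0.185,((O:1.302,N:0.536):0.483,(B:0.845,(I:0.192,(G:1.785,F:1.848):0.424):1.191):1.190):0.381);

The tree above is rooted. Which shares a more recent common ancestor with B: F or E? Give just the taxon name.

F

The MRCA of B and F subtends (B,(I,(G,F))) (4 taxa).
The MRCA of B and E is the root, subtending the entire tree (15 taxa).
The first is nested inside the second, so B shares a more recent common ancestor with F.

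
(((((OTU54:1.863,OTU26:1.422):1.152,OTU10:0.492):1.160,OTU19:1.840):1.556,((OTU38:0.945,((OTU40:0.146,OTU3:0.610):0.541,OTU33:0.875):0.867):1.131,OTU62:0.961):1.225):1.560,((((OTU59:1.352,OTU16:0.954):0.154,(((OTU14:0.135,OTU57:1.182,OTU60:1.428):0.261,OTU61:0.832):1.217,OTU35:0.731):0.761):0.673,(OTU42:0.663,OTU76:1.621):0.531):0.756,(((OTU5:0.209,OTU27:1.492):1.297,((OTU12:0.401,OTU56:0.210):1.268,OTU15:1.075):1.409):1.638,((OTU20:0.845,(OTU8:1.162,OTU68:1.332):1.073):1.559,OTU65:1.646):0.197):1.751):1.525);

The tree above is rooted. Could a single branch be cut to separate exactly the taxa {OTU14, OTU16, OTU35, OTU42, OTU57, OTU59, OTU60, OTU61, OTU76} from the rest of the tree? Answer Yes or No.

The most recent common ancestor of these taxa subtends (((OTU59,OTU16),(((OTU14,OTU57,OTU60),OTU61),OTU35)),(OTU42,OTU76)).
That clade has exactly 9 tips — every listed taxon and nothing else — so the group is monophyletic.

Yes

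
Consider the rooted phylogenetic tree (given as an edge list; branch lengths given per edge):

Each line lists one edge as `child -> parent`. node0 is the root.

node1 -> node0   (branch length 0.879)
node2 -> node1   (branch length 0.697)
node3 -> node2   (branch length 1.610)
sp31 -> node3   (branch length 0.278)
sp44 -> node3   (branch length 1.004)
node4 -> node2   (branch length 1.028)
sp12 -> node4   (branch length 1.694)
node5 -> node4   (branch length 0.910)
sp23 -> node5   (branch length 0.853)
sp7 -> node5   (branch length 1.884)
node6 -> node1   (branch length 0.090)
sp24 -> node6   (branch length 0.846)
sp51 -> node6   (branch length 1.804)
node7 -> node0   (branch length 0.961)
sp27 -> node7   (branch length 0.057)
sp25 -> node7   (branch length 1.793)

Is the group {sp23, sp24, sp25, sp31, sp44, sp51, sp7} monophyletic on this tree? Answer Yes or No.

The MRCA of the listed taxa is the root, so the smallest clade containing them is the whole tree.
That clade also contains sp12, sp27, which are not in the proposed group, so the group is not monophyletic.

No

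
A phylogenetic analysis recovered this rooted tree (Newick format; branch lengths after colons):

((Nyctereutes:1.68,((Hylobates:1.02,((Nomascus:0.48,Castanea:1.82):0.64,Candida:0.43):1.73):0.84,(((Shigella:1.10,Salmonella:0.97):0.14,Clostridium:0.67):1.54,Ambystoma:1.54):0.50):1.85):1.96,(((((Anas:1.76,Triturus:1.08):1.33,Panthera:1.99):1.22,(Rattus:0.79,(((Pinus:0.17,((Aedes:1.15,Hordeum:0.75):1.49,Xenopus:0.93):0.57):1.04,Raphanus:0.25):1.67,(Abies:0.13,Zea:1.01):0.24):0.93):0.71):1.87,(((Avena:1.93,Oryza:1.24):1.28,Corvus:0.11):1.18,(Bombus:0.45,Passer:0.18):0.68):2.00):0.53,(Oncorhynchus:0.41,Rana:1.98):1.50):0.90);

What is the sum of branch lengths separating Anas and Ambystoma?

The path runs Anas → … → MRCA → … → Ambystoma; the MRCA is the root of the tree.
Branch lengths along that path: 1.76 + 1.33 + 1.22 + 1.87 + 0.53 + 0.90 + 1.96 + 1.85 + 0.50 + 1.54 = 13.46.

13.46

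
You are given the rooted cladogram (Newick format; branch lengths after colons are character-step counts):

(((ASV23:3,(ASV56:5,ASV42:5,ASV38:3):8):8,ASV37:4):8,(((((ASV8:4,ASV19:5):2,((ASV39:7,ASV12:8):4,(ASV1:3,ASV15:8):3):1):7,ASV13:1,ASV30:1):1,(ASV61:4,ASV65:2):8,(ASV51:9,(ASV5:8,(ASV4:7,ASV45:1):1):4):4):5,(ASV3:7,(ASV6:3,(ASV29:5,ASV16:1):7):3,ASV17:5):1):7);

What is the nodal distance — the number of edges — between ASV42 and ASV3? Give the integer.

The MRCA of ASV42 and ASV3 is the root of the tree.
From ASV42 up to that node: 4 branches. From ASV3 up to the same node: 3 branches. Total: 4 + 3 = 7.

7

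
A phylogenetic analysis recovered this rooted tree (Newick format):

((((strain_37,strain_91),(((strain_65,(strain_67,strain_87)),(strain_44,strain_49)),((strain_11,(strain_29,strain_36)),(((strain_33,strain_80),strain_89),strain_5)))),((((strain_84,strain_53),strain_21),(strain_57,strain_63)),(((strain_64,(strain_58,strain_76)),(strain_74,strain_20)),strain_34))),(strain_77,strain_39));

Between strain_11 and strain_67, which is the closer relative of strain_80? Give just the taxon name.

strain_11

The MRCA of strain_80 and strain_11 subtends ((strain_11,(strain_29,strain_36)),(((strain_33,strain_80),strain_89),strain_5)) (7 taxa).
The MRCA of strain_80 and strain_67 subtends (((strain_65,(strain_67,strain_87)),(strain_44,strain_49)),((strain_11,(strain_29,strain_36)),(((strain_33,strain_80),strain_89),strain_5))) (12 taxa).
The first is nested inside the second, so strain_80 shares a more recent common ancestor with strain_11.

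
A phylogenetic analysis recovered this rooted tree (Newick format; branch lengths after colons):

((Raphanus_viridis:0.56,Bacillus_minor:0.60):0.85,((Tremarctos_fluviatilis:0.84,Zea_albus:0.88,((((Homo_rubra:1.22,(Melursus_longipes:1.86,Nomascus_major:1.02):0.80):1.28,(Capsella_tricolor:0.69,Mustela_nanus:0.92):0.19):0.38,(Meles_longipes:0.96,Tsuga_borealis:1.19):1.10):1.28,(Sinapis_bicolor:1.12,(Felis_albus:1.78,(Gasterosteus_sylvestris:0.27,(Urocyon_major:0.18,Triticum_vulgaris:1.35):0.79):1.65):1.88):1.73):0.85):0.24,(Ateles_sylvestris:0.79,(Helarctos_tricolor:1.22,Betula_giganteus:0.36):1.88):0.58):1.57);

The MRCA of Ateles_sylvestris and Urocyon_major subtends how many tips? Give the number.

17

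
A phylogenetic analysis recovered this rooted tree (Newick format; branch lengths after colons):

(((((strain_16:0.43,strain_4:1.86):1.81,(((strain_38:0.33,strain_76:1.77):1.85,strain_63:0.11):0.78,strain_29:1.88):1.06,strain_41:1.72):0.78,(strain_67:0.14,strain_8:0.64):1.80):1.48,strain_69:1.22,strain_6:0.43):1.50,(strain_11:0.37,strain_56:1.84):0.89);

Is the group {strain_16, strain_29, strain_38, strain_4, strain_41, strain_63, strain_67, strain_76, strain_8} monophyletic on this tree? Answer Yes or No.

The most recent common ancestor of these taxa subtends (((strain_16,strain_4),(((strain_38,strain_76),strain_63),strain_29),strain_41),(strain_67,strain_8)).
That clade has exactly 9 tips — every listed taxon and nothing else — so the group is monophyletic.

Yes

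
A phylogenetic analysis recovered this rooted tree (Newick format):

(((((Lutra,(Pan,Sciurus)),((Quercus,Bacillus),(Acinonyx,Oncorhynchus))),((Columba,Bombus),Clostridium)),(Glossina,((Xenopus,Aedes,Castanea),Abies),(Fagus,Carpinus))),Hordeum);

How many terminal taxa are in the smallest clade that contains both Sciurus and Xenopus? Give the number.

The MRCA of Sciurus and Xenopus is the node subtending ((((Lutra,(Pan,Sciurus)),((Quercus,Bacillus),(Acinonyx,Oncorhynchus))),((Columba,Bombus),Clostridium)),(Glossina,((Xenopus,Aedes,Castanea),Abies),(Fagus,Carpinus))).
That clade contains 17 terminal taxa: Abies, Acinonyx, Aedes, Bacillus, Bombus, Carpinus, Castanea, Clostridium, Columba, Fagus, Glossina, Lutra, Oncorhynchus, Pan, Quercus, Sciurus, Xenopus.

17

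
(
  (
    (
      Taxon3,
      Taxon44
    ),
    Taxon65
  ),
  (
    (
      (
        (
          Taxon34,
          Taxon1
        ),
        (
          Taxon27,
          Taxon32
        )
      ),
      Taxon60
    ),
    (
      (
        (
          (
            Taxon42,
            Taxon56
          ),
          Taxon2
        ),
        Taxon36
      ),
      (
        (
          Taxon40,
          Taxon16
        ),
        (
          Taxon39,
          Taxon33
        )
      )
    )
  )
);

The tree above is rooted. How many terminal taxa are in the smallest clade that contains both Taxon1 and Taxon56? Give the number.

The MRCA of Taxon1 and Taxon56 is the node subtending ((((Taxon34,Taxon1),(Taxon27,Taxon32)),Taxon60),((((Taxon42,Taxon56),Taxon2),Taxon36),((Taxon40,Taxon16),(Taxon39,Taxon33)))).
That clade contains 13 terminal taxa: Taxon1, Taxon16, Taxon2, Taxon27, Taxon32, Taxon33, Taxon34, Taxon36, Taxon39, Taxon40, Taxon42, Taxon56, Taxon60.

13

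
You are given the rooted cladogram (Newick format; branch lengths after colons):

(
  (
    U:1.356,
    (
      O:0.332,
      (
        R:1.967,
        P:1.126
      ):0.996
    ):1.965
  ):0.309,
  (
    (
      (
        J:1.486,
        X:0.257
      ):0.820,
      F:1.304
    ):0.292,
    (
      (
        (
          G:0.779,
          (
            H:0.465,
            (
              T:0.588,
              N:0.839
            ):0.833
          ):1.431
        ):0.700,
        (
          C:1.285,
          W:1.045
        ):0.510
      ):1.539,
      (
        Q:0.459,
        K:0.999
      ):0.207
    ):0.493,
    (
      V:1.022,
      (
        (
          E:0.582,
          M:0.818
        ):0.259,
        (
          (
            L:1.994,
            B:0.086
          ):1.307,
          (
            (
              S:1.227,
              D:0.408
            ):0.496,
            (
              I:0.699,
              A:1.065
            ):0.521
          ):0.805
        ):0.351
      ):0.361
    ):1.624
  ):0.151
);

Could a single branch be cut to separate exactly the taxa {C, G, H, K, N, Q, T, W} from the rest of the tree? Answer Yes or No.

Yes

The most recent common ancestor of these taxa subtends (((G,(H,(T,N))),(C,W)),(Q,K)).
That clade has exactly 8 tips — every listed taxon and nothing else — so the group is monophyletic.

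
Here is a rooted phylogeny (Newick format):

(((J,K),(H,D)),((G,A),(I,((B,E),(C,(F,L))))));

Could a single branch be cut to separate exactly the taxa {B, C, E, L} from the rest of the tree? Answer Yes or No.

The MRCA of the listed taxa subtends ((B,E),(C,(F,L))).
That clade also contains F, which is not in the proposed group, so the group is not monophyletic.

No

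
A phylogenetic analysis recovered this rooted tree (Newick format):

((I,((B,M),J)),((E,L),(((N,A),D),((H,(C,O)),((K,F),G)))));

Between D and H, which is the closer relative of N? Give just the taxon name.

The MRCA of N and D subtends ((N,A),D) (3 taxa).
The MRCA of N and H subtends (((N,A),D),((H,(C,O)),((K,F),G))) (9 taxa).
The first is nested inside the second, so N shares a more recent common ancestor with D.

D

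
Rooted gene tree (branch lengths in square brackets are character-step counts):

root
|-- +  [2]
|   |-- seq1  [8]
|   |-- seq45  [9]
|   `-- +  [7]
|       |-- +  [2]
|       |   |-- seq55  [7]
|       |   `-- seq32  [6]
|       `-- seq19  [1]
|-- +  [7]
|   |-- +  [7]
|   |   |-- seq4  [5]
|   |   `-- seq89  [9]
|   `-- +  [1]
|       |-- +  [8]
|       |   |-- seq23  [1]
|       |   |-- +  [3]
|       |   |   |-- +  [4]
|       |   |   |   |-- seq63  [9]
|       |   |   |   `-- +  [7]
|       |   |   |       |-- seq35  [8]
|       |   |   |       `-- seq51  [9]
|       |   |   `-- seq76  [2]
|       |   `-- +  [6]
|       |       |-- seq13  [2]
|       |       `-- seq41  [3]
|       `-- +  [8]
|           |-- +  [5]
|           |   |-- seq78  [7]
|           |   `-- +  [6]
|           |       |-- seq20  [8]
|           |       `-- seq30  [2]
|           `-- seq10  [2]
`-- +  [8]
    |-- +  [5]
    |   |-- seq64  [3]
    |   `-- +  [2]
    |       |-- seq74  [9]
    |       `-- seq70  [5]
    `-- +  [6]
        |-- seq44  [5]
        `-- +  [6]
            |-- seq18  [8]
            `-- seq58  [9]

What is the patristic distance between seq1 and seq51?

The path runs seq1 → … → MRCA → … → seq51; the MRCA is the root of the tree.
Branch lengths along that path: 8 + 2 + 7 + 1 + 8 + 3 + 4 + 7 + 9 = 49.

49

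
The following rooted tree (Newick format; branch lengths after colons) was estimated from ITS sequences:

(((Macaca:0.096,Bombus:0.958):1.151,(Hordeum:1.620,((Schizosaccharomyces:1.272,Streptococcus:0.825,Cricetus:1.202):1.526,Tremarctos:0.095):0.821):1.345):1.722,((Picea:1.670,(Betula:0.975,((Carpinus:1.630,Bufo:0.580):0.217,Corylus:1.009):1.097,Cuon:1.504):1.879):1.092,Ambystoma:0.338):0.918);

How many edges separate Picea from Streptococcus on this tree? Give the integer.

The MRCA of Picea and Streptococcus is the root of the tree.
From Picea up to that node: 3 branches. From Streptococcus up to the same node: 5 branches. Total: 3 + 5 = 8.

8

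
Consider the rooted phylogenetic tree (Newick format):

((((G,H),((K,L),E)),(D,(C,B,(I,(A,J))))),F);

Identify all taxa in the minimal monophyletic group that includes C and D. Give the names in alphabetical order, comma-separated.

A, B, C, D, I, J

Tracing C: it sits inside (C,B,(I,(A,J))).
Tracing D: it sits inside (D,(C,B,(I,(A,J)))).
The smallest clade enclosing both is (D,(C,B,(I,(A,J)))); the answer is its 6 terminal taxa in alphabetical order.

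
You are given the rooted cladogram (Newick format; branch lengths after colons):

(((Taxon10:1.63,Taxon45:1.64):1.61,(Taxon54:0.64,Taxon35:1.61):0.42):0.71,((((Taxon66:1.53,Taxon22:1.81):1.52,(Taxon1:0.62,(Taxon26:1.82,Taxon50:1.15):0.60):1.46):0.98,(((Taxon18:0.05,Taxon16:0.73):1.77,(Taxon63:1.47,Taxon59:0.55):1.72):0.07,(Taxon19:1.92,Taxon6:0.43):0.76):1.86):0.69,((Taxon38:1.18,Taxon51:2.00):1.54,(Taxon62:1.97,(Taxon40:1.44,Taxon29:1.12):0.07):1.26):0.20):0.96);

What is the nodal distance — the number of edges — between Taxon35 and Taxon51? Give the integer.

The MRCA of Taxon35 and Taxon51 is the root of the tree.
From Taxon35 up to that node: 3 branches. From Taxon51 up to the same node: 4 branches. Total: 3 + 4 = 7.

7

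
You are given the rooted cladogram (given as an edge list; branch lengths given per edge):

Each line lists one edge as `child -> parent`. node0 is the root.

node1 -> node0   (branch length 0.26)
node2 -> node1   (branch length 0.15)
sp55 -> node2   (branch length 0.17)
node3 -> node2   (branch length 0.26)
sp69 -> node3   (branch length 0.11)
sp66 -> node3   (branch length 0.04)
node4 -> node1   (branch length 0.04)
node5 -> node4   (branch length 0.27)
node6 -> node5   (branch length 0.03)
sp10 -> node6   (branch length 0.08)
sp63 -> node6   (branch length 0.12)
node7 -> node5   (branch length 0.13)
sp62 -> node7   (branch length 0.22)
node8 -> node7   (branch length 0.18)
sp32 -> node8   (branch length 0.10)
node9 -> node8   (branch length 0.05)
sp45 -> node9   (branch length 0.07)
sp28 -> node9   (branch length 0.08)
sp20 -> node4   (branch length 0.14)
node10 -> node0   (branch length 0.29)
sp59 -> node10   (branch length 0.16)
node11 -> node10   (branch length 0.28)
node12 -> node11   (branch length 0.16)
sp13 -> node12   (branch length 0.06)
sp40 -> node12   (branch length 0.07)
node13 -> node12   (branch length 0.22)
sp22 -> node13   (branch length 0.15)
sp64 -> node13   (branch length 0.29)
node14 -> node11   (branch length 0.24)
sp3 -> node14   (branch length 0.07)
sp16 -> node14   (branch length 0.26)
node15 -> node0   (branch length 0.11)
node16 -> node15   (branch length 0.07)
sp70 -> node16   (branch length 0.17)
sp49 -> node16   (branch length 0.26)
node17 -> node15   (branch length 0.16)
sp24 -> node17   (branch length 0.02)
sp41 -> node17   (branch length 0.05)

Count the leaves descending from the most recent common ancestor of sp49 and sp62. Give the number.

21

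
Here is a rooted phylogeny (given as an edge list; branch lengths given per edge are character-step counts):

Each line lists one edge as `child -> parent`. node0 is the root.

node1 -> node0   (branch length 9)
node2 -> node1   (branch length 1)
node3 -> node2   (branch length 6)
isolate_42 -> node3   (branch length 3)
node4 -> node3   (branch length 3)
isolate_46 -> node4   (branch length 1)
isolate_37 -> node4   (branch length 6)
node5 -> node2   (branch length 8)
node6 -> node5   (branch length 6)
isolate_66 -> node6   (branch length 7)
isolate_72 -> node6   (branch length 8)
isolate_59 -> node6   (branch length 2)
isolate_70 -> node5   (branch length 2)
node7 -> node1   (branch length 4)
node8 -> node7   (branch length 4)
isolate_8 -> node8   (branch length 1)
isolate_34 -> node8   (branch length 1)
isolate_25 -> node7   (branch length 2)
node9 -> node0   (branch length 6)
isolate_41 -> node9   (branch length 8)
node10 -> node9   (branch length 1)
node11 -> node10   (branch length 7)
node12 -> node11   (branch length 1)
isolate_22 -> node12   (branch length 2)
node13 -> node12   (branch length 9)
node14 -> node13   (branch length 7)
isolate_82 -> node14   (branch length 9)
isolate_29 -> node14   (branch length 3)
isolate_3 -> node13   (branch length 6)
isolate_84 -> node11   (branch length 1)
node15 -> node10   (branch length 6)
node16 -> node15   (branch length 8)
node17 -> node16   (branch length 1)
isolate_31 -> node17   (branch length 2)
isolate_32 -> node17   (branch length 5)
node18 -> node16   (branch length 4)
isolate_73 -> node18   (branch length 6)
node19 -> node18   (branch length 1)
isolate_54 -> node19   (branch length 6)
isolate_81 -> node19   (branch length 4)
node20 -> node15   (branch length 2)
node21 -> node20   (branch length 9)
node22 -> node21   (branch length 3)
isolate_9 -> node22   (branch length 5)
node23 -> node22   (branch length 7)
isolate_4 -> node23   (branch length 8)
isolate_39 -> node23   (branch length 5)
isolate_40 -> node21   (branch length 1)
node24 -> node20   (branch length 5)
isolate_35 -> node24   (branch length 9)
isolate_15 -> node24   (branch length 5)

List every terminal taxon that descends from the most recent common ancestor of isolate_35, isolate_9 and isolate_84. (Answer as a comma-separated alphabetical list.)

isolate_15, isolate_22, isolate_29, isolate_3, isolate_31, isolate_32, isolate_35, isolate_39, isolate_4, isolate_40, isolate_54, isolate_73, isolate_81, isolate_82, isolate_84, isolate_9

Tracing isolate_35: it sits inside (isolate_35,isolate_15).
Tracing isolate_9: it sits inside (isolate_9,(isolate_4,isolate_39)).
Tracing isolate_84: it sits inside ((isolate_22,((isolate_82,isolate_29),isolate_3)),isolate_84).
The smallest clade enclosing all 3 is (((isolate_22,((isolate_82,isolate_29),isolate_3)),isolate_84),(((isolate_31,isolate_32),(isolate_73,(isolate_54,isolate_81))),(((isolate_9,(isolate_4,isolate_39)),isolate_40),(isolate_35,isolate_15)))); the answer is its 16 terminal taxa in alphabetical order.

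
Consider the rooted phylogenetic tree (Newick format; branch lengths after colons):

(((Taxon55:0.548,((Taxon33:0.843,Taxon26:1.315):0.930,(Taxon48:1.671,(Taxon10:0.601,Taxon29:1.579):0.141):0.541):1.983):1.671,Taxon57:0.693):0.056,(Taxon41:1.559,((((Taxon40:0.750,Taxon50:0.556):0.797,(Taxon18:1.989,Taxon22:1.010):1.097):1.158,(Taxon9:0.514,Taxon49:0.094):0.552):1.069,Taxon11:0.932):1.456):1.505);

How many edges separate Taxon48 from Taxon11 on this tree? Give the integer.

The MRCA of Taxon48 and Taxon11 is the root of the tree.
From Taxon48 up to that node: 5 branches. From Taxon11 up to the same node: 3 branches. Total: 5 + 3 = 8.

8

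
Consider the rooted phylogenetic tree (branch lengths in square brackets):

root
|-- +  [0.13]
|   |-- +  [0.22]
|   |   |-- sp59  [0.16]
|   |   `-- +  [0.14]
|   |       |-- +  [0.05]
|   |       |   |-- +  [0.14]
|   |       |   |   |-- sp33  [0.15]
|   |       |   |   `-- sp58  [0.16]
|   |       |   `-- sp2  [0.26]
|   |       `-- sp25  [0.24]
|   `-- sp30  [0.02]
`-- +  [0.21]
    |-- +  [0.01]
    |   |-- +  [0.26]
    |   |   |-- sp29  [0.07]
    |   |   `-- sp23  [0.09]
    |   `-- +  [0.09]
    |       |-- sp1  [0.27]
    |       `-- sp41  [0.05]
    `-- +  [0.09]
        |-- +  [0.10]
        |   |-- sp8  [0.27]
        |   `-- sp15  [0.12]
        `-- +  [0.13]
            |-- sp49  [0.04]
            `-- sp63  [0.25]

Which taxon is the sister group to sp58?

sp58 attaches to the tree at the node subtending (sp33,sp58).
The other lineage descending from that same node — the sister group — is the single tip sp33.

sp33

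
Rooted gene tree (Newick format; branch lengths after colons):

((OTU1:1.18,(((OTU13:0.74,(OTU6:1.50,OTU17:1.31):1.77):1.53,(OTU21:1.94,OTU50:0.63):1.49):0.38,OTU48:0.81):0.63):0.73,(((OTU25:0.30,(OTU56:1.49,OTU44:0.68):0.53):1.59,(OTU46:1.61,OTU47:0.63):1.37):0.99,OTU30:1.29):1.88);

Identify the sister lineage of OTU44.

OTU44 attaches to the tree at the node subtending (OTU56,OTU44).
The other lineage descending from that same node — the sister group — is the single tip OTU56.

OTU56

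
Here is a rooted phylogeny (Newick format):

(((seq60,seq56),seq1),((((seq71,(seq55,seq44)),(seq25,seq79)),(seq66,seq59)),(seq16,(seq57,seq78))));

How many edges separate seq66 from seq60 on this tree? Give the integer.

7

The MRCA of seq66 and seq60 is the root of the tree.
From seq66 up to that node: 4 branches. From seq60 up to the same node: 3 branches. Total: 4 + 3 = 7.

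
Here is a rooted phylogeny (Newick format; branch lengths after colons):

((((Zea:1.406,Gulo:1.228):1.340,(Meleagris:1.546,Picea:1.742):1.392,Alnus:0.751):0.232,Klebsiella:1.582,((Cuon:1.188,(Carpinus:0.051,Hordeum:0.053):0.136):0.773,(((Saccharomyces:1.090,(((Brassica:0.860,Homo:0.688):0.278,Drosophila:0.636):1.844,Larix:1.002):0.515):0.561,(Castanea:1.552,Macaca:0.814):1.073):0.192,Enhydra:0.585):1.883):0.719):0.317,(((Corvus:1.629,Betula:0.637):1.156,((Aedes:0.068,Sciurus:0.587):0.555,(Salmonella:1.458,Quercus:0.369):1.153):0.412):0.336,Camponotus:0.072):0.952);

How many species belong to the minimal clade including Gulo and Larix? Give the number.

17

The MRCA of Gulo and Larix is the node subtending (((Zea,Gulo),(Meleagris,Picea),Alnus),Klebsiella,((Cuon,(Carpinus,Hordeum)),(((Saccharomyces,(((Brassica,Homo),Drosophila),Larix)),(Castanea,Macaca)),Enhydra))).
That clade contains 17 terminal taxa: Alnus, Brassica, Carpinus, Castanea, Cuon, Drosophila, Enhydra, Gulo, Homo, Hordeum, Klebsiella, Larix, Macaca, Meleagris, Picea, Saccharomyces, Zea.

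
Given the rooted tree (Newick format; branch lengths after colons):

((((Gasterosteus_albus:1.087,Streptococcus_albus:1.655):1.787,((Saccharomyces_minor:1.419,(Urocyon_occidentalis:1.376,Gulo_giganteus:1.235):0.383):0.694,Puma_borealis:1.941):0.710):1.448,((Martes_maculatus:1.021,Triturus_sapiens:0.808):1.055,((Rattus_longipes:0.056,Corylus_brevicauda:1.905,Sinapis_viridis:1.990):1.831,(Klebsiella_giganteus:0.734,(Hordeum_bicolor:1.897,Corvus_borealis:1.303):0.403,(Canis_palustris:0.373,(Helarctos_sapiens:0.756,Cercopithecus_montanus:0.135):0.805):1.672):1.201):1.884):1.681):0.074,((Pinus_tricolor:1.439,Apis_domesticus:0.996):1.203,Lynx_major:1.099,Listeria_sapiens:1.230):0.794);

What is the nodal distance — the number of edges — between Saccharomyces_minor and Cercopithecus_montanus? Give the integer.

10

The MRCA of Saccharomyces_minor and Cercopithecus_montanus is the node subtending (((Gasterosteus_albus,Streptococcus_albus),((Saccharomyces_minor,(Urocyon_occidentalis,Gulo_giganteus)),Puma_borealis)),((Martes_maculatus,Triturus_sapiens),((Rattus_longipes,Corylus_brevicauda,Sinapis_viridis),(Klebsiella_giganteus,(Hordeum_bicolor,Corvus_borealis),(Canis_palustris,(Helarctos_sapiens,Cercopithecus_montanus)))))).
From Saccharomyces_minor up to that node: 4 branches. From Cercopithecus_montanus up to the same node: 6 branches. Total: 4 + 6 = 10.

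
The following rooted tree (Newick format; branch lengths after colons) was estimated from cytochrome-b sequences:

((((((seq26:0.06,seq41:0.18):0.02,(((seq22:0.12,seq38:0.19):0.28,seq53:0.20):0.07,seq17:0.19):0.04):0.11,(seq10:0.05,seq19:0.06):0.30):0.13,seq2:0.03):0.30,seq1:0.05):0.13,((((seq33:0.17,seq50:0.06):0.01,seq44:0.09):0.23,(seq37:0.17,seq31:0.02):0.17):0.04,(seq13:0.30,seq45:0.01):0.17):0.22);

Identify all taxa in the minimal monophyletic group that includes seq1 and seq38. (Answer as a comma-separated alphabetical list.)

Tracing seq1: it sits inside (((((seq26,seq41),(((seq22,seq38),seq53),seq17)),(seq10,seq19)),seq2),seq1).
Tracing seq38: it sits inside (seq22,seq38).
The smallest clade enclosing both is (((((seq26,seq41),(((seq22,seq38),seq53),seq17)),(seq10,seq19)),seq2),seq1); the answer is its 10 terminal taxa in alphabetical order.

seq1, seq10, seq17, seq19, seq2, seq22, seq26, seq38, seq41, seq53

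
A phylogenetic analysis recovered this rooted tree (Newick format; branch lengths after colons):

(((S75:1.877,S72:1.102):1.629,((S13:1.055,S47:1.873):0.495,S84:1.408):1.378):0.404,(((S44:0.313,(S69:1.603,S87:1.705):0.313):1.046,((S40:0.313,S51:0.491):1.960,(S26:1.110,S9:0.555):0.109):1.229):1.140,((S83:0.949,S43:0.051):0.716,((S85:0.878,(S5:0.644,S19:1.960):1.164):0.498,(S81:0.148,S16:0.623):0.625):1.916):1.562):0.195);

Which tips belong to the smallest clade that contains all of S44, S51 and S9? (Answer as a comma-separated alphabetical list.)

S26, S40, S44, S51, S69, S87, S9

Tracing S44: it sits inside (S44,(S69,S87)).
Tracing S51: it sits inside (S40,S51).
Tracing S9: it sits inside (S26,S9).
The smallest clade enclosing all 3 is ((S44,(S69,S87)),((S40,S51),(S26,S9))); the answer is its 7 terminal taxa in alphabetical order.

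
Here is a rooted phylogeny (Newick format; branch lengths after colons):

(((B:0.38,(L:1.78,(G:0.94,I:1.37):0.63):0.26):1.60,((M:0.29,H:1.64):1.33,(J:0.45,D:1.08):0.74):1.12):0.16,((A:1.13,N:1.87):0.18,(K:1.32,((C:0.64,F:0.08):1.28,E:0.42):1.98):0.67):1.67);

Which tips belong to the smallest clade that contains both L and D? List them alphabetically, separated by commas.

Tracing L: it sits inside (L,(G,I)).
Tracing D: it sits inside (J,D).
The smallest clade enclosing both is ((B,(L,(G,I))),((M,H),(J,D))); the answer is its 8 terminal taxa in alphabetical order.

B, D, G, H, I, J, L, M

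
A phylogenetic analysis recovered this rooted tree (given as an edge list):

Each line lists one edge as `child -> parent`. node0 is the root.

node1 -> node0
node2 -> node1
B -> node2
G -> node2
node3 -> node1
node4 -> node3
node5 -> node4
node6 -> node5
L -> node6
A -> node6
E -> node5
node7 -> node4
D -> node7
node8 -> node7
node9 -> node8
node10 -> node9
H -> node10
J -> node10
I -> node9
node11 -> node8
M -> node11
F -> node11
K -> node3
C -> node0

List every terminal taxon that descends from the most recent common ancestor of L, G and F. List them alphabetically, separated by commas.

A, B, D, E, F, G, H, I, J, K, L, M

Tracing L: it sits inside (L,A).
Tracing G: it sits inside (B,G).
Tracing F: it sits inside (M,F).
The smallest clade enclosing all 3 is ((B,G),((((L,A),E),(D,(((H,J),I),(M,F)))),K)); the answer is its 12 terminal taxa in alphabetical order.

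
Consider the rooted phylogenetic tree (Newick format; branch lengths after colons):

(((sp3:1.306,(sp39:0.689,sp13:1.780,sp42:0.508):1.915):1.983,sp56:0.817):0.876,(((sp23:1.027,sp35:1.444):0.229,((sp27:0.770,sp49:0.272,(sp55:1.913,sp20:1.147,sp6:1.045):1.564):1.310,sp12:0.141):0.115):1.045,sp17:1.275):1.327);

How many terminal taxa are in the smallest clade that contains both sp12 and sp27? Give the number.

6

The MRCA of sp12 and sp27 is the node subtending ((sp27,sp49,(sp55,sp20,sp6)),sp12).
That clade contains 6 terminal taxa: sp12, sp20, sp27, sp49, sp55, sp6.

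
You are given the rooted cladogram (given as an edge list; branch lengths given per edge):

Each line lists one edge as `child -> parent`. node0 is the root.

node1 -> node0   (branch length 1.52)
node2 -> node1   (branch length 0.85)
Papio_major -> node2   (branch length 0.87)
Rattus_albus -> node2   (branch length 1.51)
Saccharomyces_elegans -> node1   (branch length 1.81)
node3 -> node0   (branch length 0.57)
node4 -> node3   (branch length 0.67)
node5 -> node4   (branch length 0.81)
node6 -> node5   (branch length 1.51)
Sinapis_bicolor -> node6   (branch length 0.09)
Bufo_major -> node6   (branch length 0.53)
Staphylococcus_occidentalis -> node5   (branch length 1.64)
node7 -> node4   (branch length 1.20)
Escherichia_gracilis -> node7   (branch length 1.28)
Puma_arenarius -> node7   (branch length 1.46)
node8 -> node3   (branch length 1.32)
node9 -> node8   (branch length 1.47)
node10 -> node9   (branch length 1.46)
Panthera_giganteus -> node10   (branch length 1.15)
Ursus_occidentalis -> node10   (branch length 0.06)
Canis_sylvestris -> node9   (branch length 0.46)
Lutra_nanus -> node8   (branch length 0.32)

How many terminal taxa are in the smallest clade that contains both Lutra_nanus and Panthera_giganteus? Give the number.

The MRCA of Lutra_nanus and Panthera_giganteus is the node subtending (((Panthera_giganteus,Ursus_occidentalis),Canis_sylvestris),Lutra_nanus).
That clade contains 4 terminal taxa: Canis_sylvestris, Lutra_nanus, Panthera_giganteus, Ursus_occidentalis.

4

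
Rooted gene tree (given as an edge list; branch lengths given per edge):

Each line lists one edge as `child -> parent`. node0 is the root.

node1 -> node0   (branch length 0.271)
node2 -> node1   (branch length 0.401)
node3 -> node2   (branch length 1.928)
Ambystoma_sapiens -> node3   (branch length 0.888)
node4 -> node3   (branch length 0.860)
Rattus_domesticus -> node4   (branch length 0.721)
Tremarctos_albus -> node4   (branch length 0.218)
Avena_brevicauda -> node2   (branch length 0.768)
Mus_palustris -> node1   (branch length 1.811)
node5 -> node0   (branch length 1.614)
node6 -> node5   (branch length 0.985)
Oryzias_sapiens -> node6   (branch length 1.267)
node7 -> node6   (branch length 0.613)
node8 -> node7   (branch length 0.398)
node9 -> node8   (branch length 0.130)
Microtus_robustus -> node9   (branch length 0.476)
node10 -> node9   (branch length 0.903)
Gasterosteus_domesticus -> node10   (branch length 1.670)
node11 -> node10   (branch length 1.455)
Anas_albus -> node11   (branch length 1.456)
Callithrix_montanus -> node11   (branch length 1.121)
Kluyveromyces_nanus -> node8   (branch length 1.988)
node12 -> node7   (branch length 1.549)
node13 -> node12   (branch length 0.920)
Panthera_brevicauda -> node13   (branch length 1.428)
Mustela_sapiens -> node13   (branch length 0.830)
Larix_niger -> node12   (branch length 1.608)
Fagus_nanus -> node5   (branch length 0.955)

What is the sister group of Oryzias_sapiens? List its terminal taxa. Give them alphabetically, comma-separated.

Oryzias_sapiens attaches to the tree at the node subtending (Oryzias_sapiens,(((Microtus_robustus,(Gasterosteus_domesticus,(Anas_albus,Callithrix_montanus))),Kluyveromyces_nanus),((Panthera_brevicauda,Mustela_sapiens),Larix_niger))).
The other lineage descending from that same node — the sister group — is (((Microtus_robustus,(Gasterosteus_domesticus,(Anas_albus,Callithrix_montanus))),Kluyveromyces_nanus),((Panthera_brevicauda,Mustela_sapiens),Larix_niger)); its 8 tips in alphabetical order are the answer.

Anas_albus, Callithrix_montanus, Gasterosteus_domesticus, Kluyveromyces_nanus, Larix_niger, Microtus_robustus, Mustela_sapiens, Panthera_brevicauda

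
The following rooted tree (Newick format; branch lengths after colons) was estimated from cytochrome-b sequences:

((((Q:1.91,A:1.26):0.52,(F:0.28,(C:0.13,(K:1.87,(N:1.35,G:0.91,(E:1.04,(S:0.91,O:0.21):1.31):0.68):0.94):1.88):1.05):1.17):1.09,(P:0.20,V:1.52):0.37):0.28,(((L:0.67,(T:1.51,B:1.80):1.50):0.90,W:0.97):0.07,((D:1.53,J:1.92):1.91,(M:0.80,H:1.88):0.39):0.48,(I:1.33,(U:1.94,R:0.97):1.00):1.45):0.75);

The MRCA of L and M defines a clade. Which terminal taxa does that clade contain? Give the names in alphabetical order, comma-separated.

Tracing L: it sits inside (L,(T,B)).
Tracing M: it sits inside (M,H).
The smallest clade enclosing both is (((L,(T,B)),W),((D,J),(M,H)),(I,(U,R))); the answer is its 11 terminal taxa in alphabetical order.

B, D, H, I, J, L, M, R, T, U, W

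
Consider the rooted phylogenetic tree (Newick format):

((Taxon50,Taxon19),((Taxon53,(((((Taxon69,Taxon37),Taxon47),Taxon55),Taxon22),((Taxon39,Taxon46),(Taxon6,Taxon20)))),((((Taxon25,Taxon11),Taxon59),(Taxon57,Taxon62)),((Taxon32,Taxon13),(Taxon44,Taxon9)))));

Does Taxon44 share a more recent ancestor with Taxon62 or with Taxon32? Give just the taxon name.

The MRCA of Taxon44 and Taxon32 subtends ((Taxon32,Taxon13),(Taxon44,Taxon9)) (4 taxa).
The MRCA of Taxon44 and Taxon62 subtends ((((Taxon25,Taxon11),Taxon59),(Taxon57,Taxon62)),((Taxon32,Taxon13),(Taxon44,Taxon9))) (9 taxa).
The first is nested inside the second, so Taxon44 shares a more recent common ancestor with Taxon32.

Taxon32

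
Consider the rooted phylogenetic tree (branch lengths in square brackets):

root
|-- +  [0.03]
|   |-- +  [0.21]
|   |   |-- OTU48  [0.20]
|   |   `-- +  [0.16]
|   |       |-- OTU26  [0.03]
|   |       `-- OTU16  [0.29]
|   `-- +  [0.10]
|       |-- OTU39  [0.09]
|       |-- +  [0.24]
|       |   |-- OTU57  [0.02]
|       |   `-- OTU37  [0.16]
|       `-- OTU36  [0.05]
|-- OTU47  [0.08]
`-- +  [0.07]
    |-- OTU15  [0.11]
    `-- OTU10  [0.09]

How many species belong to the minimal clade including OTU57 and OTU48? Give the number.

The MRCA of OTU57 and OTU48 is the node subtending ((OTU48,(OTU26,OTU16)),(OTU39,(OTU57,OTU37),OTU36)).
That clade contains 7 terminal taxa: OTU16, OTU26, OTU36, OTU37, OTU39, OTU48, OTU57.

7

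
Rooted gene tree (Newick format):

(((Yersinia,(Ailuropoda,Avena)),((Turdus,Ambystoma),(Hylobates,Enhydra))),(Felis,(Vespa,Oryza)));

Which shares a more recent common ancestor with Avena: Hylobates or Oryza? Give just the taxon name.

The MRCA of Avena and Hylobates subtends ((Yersinia,(Ailuropoda,Avena)),((Turdus,Ambystoma),(Hylobates,Enhydra))) (7 taxa).
The MRCA of Avena and Oryza is the root, subtending the entire tree (10 taxa).
The first is nested inside the second, so Avena shares a more recent common ancestor with Hylobates.

Hylobates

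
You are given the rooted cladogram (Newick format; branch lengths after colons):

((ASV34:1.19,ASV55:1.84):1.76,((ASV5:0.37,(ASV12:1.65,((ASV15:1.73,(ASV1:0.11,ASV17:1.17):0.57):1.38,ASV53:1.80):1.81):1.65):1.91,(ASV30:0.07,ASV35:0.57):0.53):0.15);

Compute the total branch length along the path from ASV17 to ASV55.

The path runs ASV17 → … → MRCA → … → ASV55; the MRCA is the root of the tree.
Branch lengths along that path: 1.17 + 0.57 + 1.38 + 1.81 + 1.65 + 1.91 + 0.15 + 1.76 + 1.84 = 12.24.

12.24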